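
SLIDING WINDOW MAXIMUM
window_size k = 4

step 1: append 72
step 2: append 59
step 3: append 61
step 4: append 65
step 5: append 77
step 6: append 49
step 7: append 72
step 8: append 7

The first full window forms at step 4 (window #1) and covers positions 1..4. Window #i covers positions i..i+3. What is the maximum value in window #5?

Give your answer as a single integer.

Answer: 77

Derivation:
step 1: append 72 -> window=[72] (not full yet)
step 2: append 59 -> window=[72, 59] (not full yet)
step 3: append 61 -> window=[72, 59, 61] (not full yet)
step 4: append 65 -> window=[72, 59, 61, 65] -> max=72
step 5: append 77 -> window=[59, 61, 65, 77] -> max=77
step 6: append 49 -> window=[61, 65, 77, 49] -> max=77
step 7: append 72 -> window=[65, 77, 49, 72] -> max=77
step 8: append 7 -> window=[77, 49, 72, 7] -> max=77
Window #5 max = 77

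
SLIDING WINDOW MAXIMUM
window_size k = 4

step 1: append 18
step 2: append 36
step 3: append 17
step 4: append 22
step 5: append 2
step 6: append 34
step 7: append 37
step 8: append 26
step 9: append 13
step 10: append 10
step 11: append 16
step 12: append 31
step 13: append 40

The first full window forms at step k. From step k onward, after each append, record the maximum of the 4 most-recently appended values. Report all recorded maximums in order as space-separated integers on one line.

Answer: 36 36 34 37 37 37 37 26 31 40

Derivation:
step 1: append 18 -> window=[18] (not full yet)
step 2: append 36 -> window=[18, 36] (not full yet)
step 3: append 17 -> window=[18, 36, 17] (not full yet)
step 4: append 22 -> window=[18, 36, 17, 22] -> max=36
step 5: append 2 -> window=[36, 17, 22, 2] -> max=36
step 6: append 34 -> window=[17, 22, 2, 34] -> max=34
step 7: append 37 -> window=[22, 2, 34, 37] -> max=37
step 8: append 26 -> window=[2, 34, 37, 26] -> max=37
step 9: append 13 -> window=[34, 37, 26, 13] -> max=37
step 10: append 10 -> window=[37, 26, 13, 10] -> max=37
step 11: append 16 -> window=[26, 13, 10, 16] -> max=26
step 12: append 31 -> window=[13, 10, 16, 31] -> max=31
step 13: append 40 -> window=[10, 16, 31, 40] -> max=40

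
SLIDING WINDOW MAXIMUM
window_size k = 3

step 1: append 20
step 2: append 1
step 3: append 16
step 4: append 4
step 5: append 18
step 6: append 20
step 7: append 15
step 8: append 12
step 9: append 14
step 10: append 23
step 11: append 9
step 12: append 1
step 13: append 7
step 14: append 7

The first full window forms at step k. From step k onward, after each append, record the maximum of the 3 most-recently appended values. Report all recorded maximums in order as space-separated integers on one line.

Answer: 20 16 18 20 20 20 15 23 23 23 9 7

Derivation:
step 1: append 20 -> window=[20] (not full yet)
step 2: append 1 -> window=[20, 1] (not full yet)
step 3: append 16 -> window=[20, 1, 16] -> max=20
step 4: append 4 -> window=[1, 16, 4] -> max=16
step 5: append 18 -> window=[16, 4, 18] -> max=18
step 6: append 20 -> window=[4, 18, 20] -> max=20
step 7: append 15 -> window=[18, 20, 15] -> max=20
step 8: append 12 -> window=[20, 15, 12] -> max=20
step 9: append 14 -> window=[15, 12, 14] -> max=15
step 10: append 23 -> window=[12, 14, 23] -> max=23
step 11: append 9 -> window=[14, 23, 9] -> max=23
step 12: append 1 -> window=[23, 9, 1] -> max=23
step 13: append 7 -> window=[9, 1, 7] -> max=9
step 14: append 7 -> window=[1, 7, 7] -> max=7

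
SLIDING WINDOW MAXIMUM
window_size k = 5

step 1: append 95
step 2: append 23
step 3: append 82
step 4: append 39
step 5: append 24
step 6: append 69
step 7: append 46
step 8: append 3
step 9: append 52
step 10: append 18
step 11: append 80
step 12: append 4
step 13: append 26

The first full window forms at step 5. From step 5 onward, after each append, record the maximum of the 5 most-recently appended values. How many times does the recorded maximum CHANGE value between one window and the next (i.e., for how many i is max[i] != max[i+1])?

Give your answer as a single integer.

Answer: 3

Derivation:
step 1: append 95 -> window=[95] (not full yet)
step 2: append 23 -> window=[95, 23] (not full yet)
step 3: append 82 -> window=[95, 23, 82] (not full yet)
step 4: append 39 -> window=[95, 23, 82, 39] (not full yet)
step 5: append 24 -> window=[95, 23, 82, 39, 24] -> max=95
step 6: append 69 -> window=[23, 82, 39, 24, 69] -> max=82
step 7: append 46 -> window=[82, 39, 24, 69, 46] -> max=82
step 8: append 3 -> window=[39, 24, 69, 46, 3] -> max=69
step 9: append 52 -> window=[24, 69, 46, 3, 52] -> max=69
step 10: append 18 -> window=[69, 46, 3, 52, 18] -> max=69
step 11: append 80 -> window=[46, 3, 52, 18, 80] -> max=80
step 12: append 4 -> window=[3, 52, 18, 80, 4] -> max=80
step 13: append 26 -> window=[52, 18, 80, 4, 26] -> max=80
Recorded maximums: 95 82 82 69 69 69 80 80 80
Changes between consecutive maximums: 3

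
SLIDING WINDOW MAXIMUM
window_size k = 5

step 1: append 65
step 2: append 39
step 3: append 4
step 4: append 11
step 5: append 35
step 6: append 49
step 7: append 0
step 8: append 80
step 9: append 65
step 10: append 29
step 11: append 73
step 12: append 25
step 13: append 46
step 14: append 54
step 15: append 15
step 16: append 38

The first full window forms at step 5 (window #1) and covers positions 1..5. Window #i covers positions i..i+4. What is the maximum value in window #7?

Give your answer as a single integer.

Answer: 80

Derivation:
step 1: append 65 -> window=[65] (not full yet)
step 2: append 39 -> window=[65, 39] (not full yet)
step 3: append 4 -> window=[65, 39, 4] (not full yet)
step 4: append 11 -> window=[65, 39, 4, 11] (not full yet)
step 5: append 35 -> window=[65, 39, 4, 11, 35] -> max=65
step 6: append 49 -> window=[39, 4, 11, 35, 49] -> max=49
step 7: append 0 -> window=[4, 11, 35, 49, 0] -> max=49
step 8: append 80 -> window=[11, 35, 49, 0, 80] -> max=80
step 9: append 65 -> window=[35, 49, 0, 80, 65] -> max=80
step 10: append 29 -> window=[49, 0, 80, 65, 29] -> max=80
step 11: append 73 -> window=[0, 80, 65, 29, 73] -> max=80
Window #7 max = 80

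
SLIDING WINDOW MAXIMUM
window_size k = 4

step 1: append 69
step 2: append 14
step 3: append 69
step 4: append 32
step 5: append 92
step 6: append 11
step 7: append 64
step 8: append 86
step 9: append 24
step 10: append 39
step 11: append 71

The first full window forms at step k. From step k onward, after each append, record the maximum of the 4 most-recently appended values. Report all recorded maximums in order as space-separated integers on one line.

step 1: append 69 -> window=[69] (not full yet)
step 2: append 14 -> window=[69, 14] (not full yet)
step 3: append 69 -> window=[69, 14, 69] (not full yet)
step 4: append 32 -> window=[69, 14, 69, 32] -> max=69
step 5: append 92 -> window=[14, 69, 32, 92] -> max=92
step 6: append 11 -> window=[69, 32, 92, 11] -> max=92
step 7: append 64 -> window=[32, 92, 11, 64] -> max=92
step 8: append 86 -> window=[92, 11, 64, 86] -> max=92
step 9: append 24 -> window=[11, 64, 86, 24] -> max=86
step 10: append 39 -> window=[64, 86, 24, 39] -> max=86
step 11: append 71 -> window=[86, 24, 39, 71] -> max=86

Answer: 69 92 92 92 92 86 86 86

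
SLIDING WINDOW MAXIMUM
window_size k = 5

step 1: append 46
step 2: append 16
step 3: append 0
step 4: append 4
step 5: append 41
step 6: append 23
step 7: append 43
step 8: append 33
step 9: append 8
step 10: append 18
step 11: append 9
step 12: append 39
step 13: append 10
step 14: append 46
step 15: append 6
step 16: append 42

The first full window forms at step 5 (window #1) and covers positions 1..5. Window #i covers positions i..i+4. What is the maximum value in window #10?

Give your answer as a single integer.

Answer: 46

Derivation:
step 1: append 46 -> window=[46] (not full yet)
step 2: append 16 -> window=[46, 16] (not full yet)
step 3: append 0 -> window=[46, 16, 0] (not full yet)
step 4: append 4 -> window=[46, 16, 0, 4] (not full yet)
step 5: append 41 -> window=[46, 16, 0, 4, 41] -> max=46
step 6: append 23 -> window=[16, 0, 4, 41, 23] -> max=41
step 7: append 43 -> window=[0, 4, 41, 23, 43] -> max=43
step 8: append 33 -> window=[4, 41, 23, 43, 33] -> max=43
step 9: append 8 -> window=[41, 23, 43, 33, 8] -> max=43
step 10: append 18 -> window=[23, 43, 33, 8, 18] -> max=43
step 11: append 9 -> window=[43, 33, 8, 18, 9] -> max=43
step 12: append 39 -> window=[33, 8, 18, 9, 39] -> max=39
step 13: append 10 -> window=[8, 18, 9, 39, 10] -> max=39
step 14: append 46 -> window=[18, 9, 39, 10, 46] -> max=46
Window #10 max = 46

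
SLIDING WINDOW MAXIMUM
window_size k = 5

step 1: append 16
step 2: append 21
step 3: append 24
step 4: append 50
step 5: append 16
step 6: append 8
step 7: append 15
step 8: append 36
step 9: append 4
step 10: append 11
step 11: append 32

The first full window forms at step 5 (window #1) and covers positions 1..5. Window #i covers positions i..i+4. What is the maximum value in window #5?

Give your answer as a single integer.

step 1: append 16 -> window=[16] (not full yet)
step 2: append 21 -> window=[16, 21] (not full yet)
step 3: append 24 -> window=[16, 21, 24] (not full yet)
step 4: append 50 -> window=[16, 21, 24, 50] (not full yet)
step 5: append 16 -> window=[16, 21, 24, 50, 16] -> max=50
step 6: append 8 -> window=[21, 24, 50, 16, 8] -> max=50
step 7: append 15 -> window=[24, 50, 16, 8, 15] -> max=50
step 8: append 36 -> window=[50, 16, 8, 15, 36] -> max=50
step 9: append 4 -> window=[16, 8, 15, 36, 4] -> max=36
Window #5 max = 36

Answer: 36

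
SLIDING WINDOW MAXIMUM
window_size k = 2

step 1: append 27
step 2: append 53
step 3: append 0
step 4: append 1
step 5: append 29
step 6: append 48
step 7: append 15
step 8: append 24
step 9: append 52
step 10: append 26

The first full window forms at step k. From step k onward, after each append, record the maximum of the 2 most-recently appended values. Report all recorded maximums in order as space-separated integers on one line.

step 1: append 27 -> window=[27] (not full yet)
step 2: append 53 -> window=[27, 53] -> max=53
step 3: append 0 -> window=[53, 0] -> max=53
step 4: append 1 -> window=[0, 1] -> max=1
step 5: append 29 -> window=[1, 29] -> max=29
step 6: append 48 -> window=[29, 48] -> max=48
step 7: append 15 -> window=[48, 15] -> max=48
step 8: append 24 -> window=[15, 24] -> max=24
step 9: append 52 -> window=[24, 52] -> max=52
step 10: append 26 -> window=[52, 26] -> max=52

Answer: 53 53 1 29 48 48 24 52 52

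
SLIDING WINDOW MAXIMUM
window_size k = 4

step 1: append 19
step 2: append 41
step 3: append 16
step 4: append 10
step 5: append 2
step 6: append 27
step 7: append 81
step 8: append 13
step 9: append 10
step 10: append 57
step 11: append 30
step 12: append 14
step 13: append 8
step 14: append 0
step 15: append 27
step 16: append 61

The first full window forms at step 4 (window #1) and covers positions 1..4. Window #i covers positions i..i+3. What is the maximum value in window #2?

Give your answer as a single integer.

step 1: append 19 -> window=[19] (not full yet)
step 2: append 41 -> window=[19, 41] (not full yet)
step 3: append 16 -> window=[19, 41, 16] (not full yet)
step 4: append 10 -> window=[19, 41, 16, 10] -> max=41
step 5: append 2 -> window=[41, 16, 10, 2] -> max=41
Window #2 max = 41

Answer: 41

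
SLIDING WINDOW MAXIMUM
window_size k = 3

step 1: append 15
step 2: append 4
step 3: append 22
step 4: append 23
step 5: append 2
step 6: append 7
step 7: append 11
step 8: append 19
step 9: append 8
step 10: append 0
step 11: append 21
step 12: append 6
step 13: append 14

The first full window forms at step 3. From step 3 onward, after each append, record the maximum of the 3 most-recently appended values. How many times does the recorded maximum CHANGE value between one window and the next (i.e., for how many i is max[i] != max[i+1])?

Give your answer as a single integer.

step 1: append 15 -> window=[15] (not full yet)
step 2: append 4 -> window=[15, 4] (not full yet)
step 3: append 22 -> window=[15, 4, 22] -> max=22
step 4: append 23 -> window=[4, 22, 23] -> max=23
step 5: append 2 -> window=[22, 23, 2] -> max=23
step 6: append 7 -> window=[23, 2, 7] -> max=23
step 7: append 11 -> window=[2, 7, 11] -> max=11
step 8: append 19 -> window=[7, 11, 19] -> max=19
step 9: append 8 -> window=[11, 19, 8] -> max=19
step 10: append 0 -> window=[19, 8, 0] -> max=19
step 11: append 21 -> window=[8, 0, 21] -> max=21
step 12: append 6 -> window=[0, 21, 6] -> max=21
step 13: append 14 -> window=[21, 6, 14] -> max=21
Recorded maximums: 22 23 23 23 11 19 19 19 21 21 21
Changes between consecutive maximums: 4

Answer: 4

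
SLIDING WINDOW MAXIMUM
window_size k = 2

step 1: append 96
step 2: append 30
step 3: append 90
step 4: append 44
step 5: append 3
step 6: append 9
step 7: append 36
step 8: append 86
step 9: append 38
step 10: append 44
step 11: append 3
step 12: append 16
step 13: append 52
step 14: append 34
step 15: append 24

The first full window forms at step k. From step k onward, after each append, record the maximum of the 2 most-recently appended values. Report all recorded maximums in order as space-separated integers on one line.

Answer: 96 90 90 44 9 36 86 86 44 44 16 52 52 34

Derivation:
step 1: append 96 -> window=[96] (not full yet)
step 2: append 30 -> window=[96, 30] -> max=96
step 3: append 90 -> window=[30, 90] -> max=90
step 4: append 44 -> window=[90, 44] -> max=90
step 5: append 3 -> window=[44, 3] -> max=44
step 6: append 9 -> window=[3, 9] -> max=9
step 7: append 36 -> window=[9, 36] -> max=36
step 8: append 86 -> window=[36, 86] -> max=86
step 9: append 38 -> window=[86, 38] -> max=86
step 10: append 44 -> window=[38, 44] -> max=44
step 11: append 3 -> window=[44, 3] -> max=44
step 12: append 16 -> window=[3, 16] -> max=16
step 13: append 52 -> window=[16, 52] -> max=52
step 14: append 34 -> window=[52, 34] -> max=52
step 15: append 24 -> window=[34, 24] -> max=34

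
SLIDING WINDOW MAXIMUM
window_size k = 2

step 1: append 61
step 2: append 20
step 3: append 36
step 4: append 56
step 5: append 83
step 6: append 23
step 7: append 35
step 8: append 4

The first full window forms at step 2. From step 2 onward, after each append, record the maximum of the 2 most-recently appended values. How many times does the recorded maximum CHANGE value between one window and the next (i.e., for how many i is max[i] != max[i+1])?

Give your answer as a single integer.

step 1: append 61 -> window=[61] (not full yet)
step 2: append 20 -> window=[61, 20] -> max=61
step 3: append 36 -> window=[20, 36] -> max=36
step 4: append 56 -> window=[36, 56] -> max=56
step 5: append 83 -> window=[56, 83] -> max=83
step 6: append 23 -> window=[83, 23] -> max=83
step 7: append 35 -> window=[23, 35] -> max=35
step 8: append 4 -> window=[35, 4] -> max=35
Recorded maximums: 61 36 56 83 83 35 35
Changes between consecutive maximums: 4

Answer: 4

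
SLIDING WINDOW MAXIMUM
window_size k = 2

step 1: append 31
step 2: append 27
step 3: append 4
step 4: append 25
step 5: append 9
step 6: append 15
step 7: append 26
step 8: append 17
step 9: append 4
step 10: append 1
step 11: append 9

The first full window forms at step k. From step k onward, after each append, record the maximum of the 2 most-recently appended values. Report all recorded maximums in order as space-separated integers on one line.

Answer: 31 27 25 25 15 26 26 17 4 9

Derivation:
step 1: append 31 -> window=[31] (not full yet)
step 2: append 27 -> window=[31, 27] -> max=31
step 3: append 4 -> window=[27, 4] -> max=27
step 4: append 25 -> window=[4, 25] -> max=25
step 5: append 9 -> window=[25, 9] -> max=25
step 6: append 15 -> window=[9, 15] -> max=15
step 7: append 26 -> window=[15, 26] -> max=26
step 8: append 17 -> window=[26, 17] -> max=26
step 9: append 4 -> window=[17, 4] -> max=17
step 10: append 1 -> window=[4, 1] -> max=4
step 11: append 9 -> window=[1, 9] -> max=9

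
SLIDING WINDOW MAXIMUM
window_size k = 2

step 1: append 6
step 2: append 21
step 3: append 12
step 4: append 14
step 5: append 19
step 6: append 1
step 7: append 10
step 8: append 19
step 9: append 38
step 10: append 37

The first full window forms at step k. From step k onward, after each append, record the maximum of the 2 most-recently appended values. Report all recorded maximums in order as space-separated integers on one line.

Answer: 21 21 14 19 19 10 19 38 38

Derivation:
step 1: append 6 -> window=[6] (not full yet)
step 2: append 21 -> window=[6, 21] -> max=21
step 3: append 12 -> window=[21, 12] -> max=21
step 4: append 14 -> window=[12, 14] -> max=14
step 5: append 19 -> window=[14, 19] -> max=19
step 6: append 1 -> window=[19, 1] -> max=19
step 7: append 10 -> window=[1, 10] -> max=10
step 8: append 19 -> window=[10, 19] -> max=19
step 9: append 38 -> window=[19, 38] -> max=38
step 10: append 37 -> window=[38, 37] -> max=38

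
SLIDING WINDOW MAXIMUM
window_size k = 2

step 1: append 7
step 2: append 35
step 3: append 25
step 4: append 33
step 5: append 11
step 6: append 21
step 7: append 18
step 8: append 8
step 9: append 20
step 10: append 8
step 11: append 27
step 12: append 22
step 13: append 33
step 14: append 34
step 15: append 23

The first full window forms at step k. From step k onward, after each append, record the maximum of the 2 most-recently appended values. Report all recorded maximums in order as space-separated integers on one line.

step 1: append 7 -> window=[7] (not full yet)
step 2: append 35 -> window=[7, 35] -> max=35
step 3: append 25 -> window=[35, 25] -> max=35
step 4: append 33 -> window=[25, 33] -> max=33
step 5: append 11 -> window=[33, 11] -> max=33
step 6: append 21 -> window=[11, 21] -> max=21
step 7: append 18 -> window=[21, 18] -> max=21
step 8: append 8 -> window=[18, 8] -> max=18
step 9: append 20 -> window=[8, 20] -> max=20
step 10: append 8 -> window=[20, 8] -> max=20
step 11: append 27 -> window=[8, 27] -> max=27
step 12: append 22 -> window=[27, 22] -> max=27
step 13: append 33 -> window=[22, 33] -> max=33
step 14: append 34 -> window=[33, 34] -> max=34
step 15: append 23 -> window=[34, 23] -> max=34

Answer: 35 35 33 33 21 21 18 20 20 27 27 33 34 34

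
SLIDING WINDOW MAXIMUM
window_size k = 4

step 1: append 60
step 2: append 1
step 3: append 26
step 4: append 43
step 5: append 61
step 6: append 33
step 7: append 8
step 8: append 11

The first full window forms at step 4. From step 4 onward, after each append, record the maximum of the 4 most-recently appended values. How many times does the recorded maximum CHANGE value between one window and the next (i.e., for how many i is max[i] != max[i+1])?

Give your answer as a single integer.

step 1: append 60 -> window=[60] (not full yet)
step 2: append 1 -> window=[60, 1] (not full yet)
step 3: append 26 -> window=[60, 1, 26] (not full yet)
step 4: append 43 -> window=[60, 1, 26, 43] -> max=60
step 5: append 61 -> window=[1, 26, 43, 61] -> max=61
step 6: append 33 -> window=[26, 43, 61, 33] -> max=61
step 7: append 8 -> window=[43, 61, 33, 8] -> max=61
step 8: append 11 -> window=[61, 33, 8, 11] -> max=61
Recorded maximums: 60 61 61 61 61
Changes between consecutive maximums: 1

Answer: 1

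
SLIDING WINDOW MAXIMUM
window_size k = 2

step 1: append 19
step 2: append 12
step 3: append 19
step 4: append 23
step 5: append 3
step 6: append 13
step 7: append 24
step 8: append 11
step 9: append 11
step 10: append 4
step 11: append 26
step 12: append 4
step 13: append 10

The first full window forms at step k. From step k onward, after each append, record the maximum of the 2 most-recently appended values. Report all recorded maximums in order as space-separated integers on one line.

step 1: append 19 -> window=[19] (not full yet)
step 2: append 12 -> window=[19, 12] -> max=19
step 3: append 19 -> window=[12, 19] -> max=19
step 4: append 23 -> window=[19, 23] -> max=23
step 5: append 3 -> window=[23, 3] -> max=23
step 6: append 13 -> window=[3, 13] -> max=13
step 7: append 24 -> window=[13, 24] -> max=24
step 8: append 11 -> window=[24, 11] -> max=24
step 9: append 11 -> window=[11, 11] -> max=11
step 10: append 4 -> window=[11, 4] -> max=11
step 11: append 26 -> window=[4, 26] -> max=26
step 12: append 4 -> window=[26, 4] -> max=26
step 13: append 10 -> window=[4, 10] -> max=10

Answer: 19 19 23 23 13 24 24 11 11 26 26 10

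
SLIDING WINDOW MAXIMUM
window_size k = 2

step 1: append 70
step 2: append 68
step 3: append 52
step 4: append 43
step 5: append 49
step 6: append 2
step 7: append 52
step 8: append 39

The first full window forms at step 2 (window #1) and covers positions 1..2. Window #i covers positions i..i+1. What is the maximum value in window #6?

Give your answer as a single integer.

Answer: 52

Derivation:
step 1: append 70 -> window=[70] (not full yet)
step 2: append 68 -> window=[70, 68] -> max=70
step 3: append 52 -> window=[68, 52] -> max=68
step 4: append 43 -> window=[52, 43] -> max=52
step 5: append 49 -> window=[43, 49] -> max=49
step 6: append 2 -> window=[49, 2] -> max=49
step 7: append 52 -> window=[2, 52] -> max=52
Window #6 max = 52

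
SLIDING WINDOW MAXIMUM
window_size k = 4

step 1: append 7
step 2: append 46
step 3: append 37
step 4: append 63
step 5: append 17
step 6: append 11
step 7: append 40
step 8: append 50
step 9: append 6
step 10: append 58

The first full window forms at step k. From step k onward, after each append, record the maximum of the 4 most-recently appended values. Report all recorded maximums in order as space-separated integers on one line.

step 1: append 7 -> window=[7] (not full yet)
step 2: append 46 -> window=[7, 46] (not full yet)
step 3: append 37 -> window=[7, 46, 37] (not full yet)
step 4: append 63 -> window=[7, 46, 37, 63] -> max=63
step 5: append 17 -> window=[46, 37, 63, 17] -> max=63
step 6: append 11 -> window=[37, 63, 17, 11] -> max=63
step 7: append 40 -> window=[63, 17, 11, 40] -> max=63
step 8: append 50 -> window=[17, 11, 40, 50] -> max=50
step 9: append 6 -> window=[11, 40, 50, 6] -> max=50
step 10: append 58 -> window=[40, 50, 6, 58] -> max=58

Answer: 63 63 63 63 50 50 58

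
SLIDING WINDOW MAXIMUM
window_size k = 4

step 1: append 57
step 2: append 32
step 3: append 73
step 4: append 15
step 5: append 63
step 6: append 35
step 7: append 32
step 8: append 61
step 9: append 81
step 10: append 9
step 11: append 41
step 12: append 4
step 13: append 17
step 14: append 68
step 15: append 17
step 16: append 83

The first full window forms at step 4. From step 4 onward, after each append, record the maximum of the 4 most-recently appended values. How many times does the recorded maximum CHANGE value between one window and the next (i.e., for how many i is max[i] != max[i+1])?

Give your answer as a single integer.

step 1: append 57 -> window=[57] (not full yet)
step 2: append 32 -> window=[57, 32] (not full yet)
step 3: append 73 -> window=[57, 32, 73] (not full yet)
step 4: append 15 -> window=[57, 32, 73, 15] -> max=73
step 5: append 63 -> window=[32, 73, 15, 63] -> max=73
step 6: append 35 -> window=[73, 15, 63, 35] -> max=73
step 7: append 32 -> window=[15, 63, 35, 32] -> max=63
step 8: append 61 -> window=[63, 35, 32, 61] -> max=63
step 9: append 81 -> window=[35, 32, 61, 81] -> max=81
step 10: append 9 -> window=[32, 61, 81, 9] -> max=81
step 11: append 41 -> window=[61, 81, 9, 41] -> max=81
step 12: append 4 -> window=[81, 9, 41, 4] -> max=81
step 13: append 17 -> window=[9, 41, 4, 17] -> max=41
step 14: append 68 -> window=[41, 4, 17, 68] -> max=68
step 15: append 17 -> window=[4, 17, 68, 17] -> max=68
step 16: append 83 -> window=[17, 68, 17, 83] -> max=83
Recorded maximums: 73 73 73 63 63 81 81 81 81 41 68 68 83
Changes between consecutive maximums: 5

Answer: 5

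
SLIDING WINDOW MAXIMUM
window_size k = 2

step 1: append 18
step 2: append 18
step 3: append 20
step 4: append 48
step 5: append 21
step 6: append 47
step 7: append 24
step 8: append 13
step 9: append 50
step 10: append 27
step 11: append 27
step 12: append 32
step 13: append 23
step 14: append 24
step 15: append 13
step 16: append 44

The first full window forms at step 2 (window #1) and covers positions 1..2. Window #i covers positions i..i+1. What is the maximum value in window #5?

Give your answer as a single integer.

step 1: append 18 -> window=[18] (not full yet)
step 2: append 18 -> window=[18, 18] -> max=18
step 3: append 20 -> window=[18, 20] -> max=20
step 4: append 48 -> window=[20, 48] -> max=48
step 5: append 21 -> window=[48, 21] -> max=48
step 6: append 47 -> window=[21, 47] -> max=47
Window #5 max = 47

Answer: 47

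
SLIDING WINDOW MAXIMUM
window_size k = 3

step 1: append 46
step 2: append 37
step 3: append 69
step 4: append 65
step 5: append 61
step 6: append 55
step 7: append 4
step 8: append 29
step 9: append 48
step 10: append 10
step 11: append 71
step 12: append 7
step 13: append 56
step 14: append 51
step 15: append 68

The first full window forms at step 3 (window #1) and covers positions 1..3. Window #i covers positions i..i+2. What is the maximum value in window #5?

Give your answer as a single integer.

Answer: 61

Derivation:
step 1: append 46 -> window=[46] (not full yet)
step 2: append 37 -> window=[46, 37] (not full yet)
step 3: append 69 -> window=[46, 37, 69] -> max=69
step 4: append 65 -> window=[37, 69, 65] -> max=69
step 5: append 61 -> window=[69, 65, 61] -> max=69
step 6: append 55 -> window=[65, 61, 55] -> max=65
step 7: append 4 -> window=[61, 55, 4] -> max=61
Window #5 max = 61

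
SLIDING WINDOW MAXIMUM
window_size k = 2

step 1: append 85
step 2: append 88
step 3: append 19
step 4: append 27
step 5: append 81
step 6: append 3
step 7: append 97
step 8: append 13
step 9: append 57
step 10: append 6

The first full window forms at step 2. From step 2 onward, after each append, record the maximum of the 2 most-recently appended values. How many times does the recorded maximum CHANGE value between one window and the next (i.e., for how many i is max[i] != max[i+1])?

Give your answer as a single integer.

step 1: append 85 -> window=[85] (not full yet)
step 2: append 88 -> window=[85, 88] -> max=88
step 3: append 19 -> window=[88, 19] -> max=88
step 4: append 27 -> window=[19, 27] -> max=27
step 5: append 81 -> window=[27, 81] -> max=81
step 6: append 3 -> window=[81, 3] -> max=81
step 7: append 97 -> window=[3, 97] -> max=97
step 8: append 13 -> window=[97, 13] -> max=97
step 9: append 57 -> window=[13, 57] -> max=57
step 10: append 6 -> window=[57, 6] -> max=57
Recorded maximums: 88 88 27 81 81 97 97 57 57
Changes between consecutive maximums: 4

Answer: 4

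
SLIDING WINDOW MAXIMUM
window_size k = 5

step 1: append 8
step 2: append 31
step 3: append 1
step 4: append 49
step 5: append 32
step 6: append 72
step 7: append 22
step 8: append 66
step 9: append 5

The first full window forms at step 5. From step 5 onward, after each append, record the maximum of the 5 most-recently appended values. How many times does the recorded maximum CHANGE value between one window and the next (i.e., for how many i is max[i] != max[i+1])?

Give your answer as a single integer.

Answer: 1

Derivation:
step 1: append 8 -> window=[8] (not full yet)
step 2: append 31 -> window=[8, 31] (not full yet)
step 3: append 1 -> window=[8, 31, 1] (not full yet)
step 4: append 49 -> window=[8, 31, 1, 49] (not full yet)
step 5: append 32 -> window=[8, 31, 1, 49, 32] -> max=49
step 6: append 72 -> window=[31, 1, 49, 32, 72] -> max=72
step 7: append 22 -> window=[1, 49, 32, 72, 22] -> max=72
step 8: append 66 -> window=[49, 32, 72, 22, 66] -> max=72
step 9: append 5 -> window=[32, 72, 22, 66, 5] -> max=72
Recorded maximums: 49 72 72 72 72
Changes between consecutive maximums: 1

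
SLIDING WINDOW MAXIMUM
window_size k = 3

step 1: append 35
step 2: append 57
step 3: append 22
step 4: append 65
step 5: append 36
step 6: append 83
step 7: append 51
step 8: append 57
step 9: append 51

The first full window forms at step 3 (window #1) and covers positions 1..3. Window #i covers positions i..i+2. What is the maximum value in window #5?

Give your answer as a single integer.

Answer: 83

Derivation:
step 1: append 35 -> window=[35] (not full yet)
step 2: append 57 -> window=[35, 57] (not full yet)
step 3: append 22 -> window=[35, 57, 22] -> max=57
step 4: append 65 -> window=[57, 22, 65] -> max=65
step 5: append 36 -> window=[22, 65, 36] -> max=65
step 6: append 83 -> window=[65, 36, 83] -> max=83
step 7: append 51 -> window=[36, 83, 51] -> max=83
Window #5 max = 83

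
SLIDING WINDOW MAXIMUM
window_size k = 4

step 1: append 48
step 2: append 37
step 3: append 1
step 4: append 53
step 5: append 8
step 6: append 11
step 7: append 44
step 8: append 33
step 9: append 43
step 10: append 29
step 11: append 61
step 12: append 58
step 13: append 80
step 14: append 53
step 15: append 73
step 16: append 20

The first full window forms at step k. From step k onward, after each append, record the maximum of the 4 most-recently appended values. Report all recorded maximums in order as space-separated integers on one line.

step 1: append 48 -> window=[48] (not full yet)
step 2: append 37 -> window=[48, 37] (not full yet)
step 3: append 1 -> window=[48, 37, 1] (not full yet)
step 4: append 53 -> window=[48, 37, 1, 53] -> max=53
step 5: append 8 -> window=[37, 1, 53, 8] -> max=53
step 6: append 11 -> window=[1, 53, 8, 11] -> max=53
step 7: append 44 -> window=[53, 8, 11, 44] -> max=53
step 8: append 33 -> window=[8, 11, 44, 33] -> max=44
step 9: append 43 -> window=[11, 44, 33, 43] -> max=44
step 10: append 29 -> window=[44, 33, 43, 29] -> max=44
step 11: append 61 -> window=[33, 43, 29, 61] -> max=61
step 12: append 58 -> window=[43, 29, 61, 58] -> max=61
step 13: append 80 -> window=[29, 61, 58, 80] -> max=80
step 14: append 53 -> window=[61, 58, 80, 53] -> max=80
step 15: append 73 -> window=[58, 80, 53, 73] -> max=80
step 16: append 20 -> window=[80, 53, 73, 20] -> max=80

Answer: 53 53 53 53 44 44 44 61 61 80 80 80 80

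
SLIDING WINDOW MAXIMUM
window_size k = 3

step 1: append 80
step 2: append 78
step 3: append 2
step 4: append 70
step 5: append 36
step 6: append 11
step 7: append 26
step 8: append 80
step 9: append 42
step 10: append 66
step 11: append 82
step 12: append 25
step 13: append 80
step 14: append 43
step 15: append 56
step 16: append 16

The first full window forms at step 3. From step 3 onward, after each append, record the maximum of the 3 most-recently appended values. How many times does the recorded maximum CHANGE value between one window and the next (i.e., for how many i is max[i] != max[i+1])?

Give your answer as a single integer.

Answer: 7

Derivation:
step 1: append 80 -> window=[80] (not full yet)
step 2: append 78 -> window=[80, 78] (not full yet)
step 3: append 2 -> window=[80, 78, 2] -> max=80
step 4: append 70 -> window=[78, 2, 70] -> max=78
step 5: append 36 -> window=[2, 70, 36] -> max=70
step 6: append 11 -> window=[70, 36, 11] -> max=70
step 7: append 26 -> window=[36, 11, 26] -> max=36
step 8: append 80 -> window=[11, 26, 80] -> max=80
step 9: append 42 -> window=[26, 80, 42] -> max=80
step 10: append 66 -> window=[80, 42, 66] -> max=80
step 11: append 82 -> window=[42, 66, 82] -> max=82
step 12: append 25 -> window=[66, 82, 25] -> max=82
step 13: append 80 -> window=[82, 25, 80] -> max=82
step 14: append 43 -> window=[25, 80, 43] -> max=80
step 15: append 56 -> window=[80, 43, 56] -> max=80
step 16: append 16 -> window=[43, 56, 16] -> max=56
Recorded maximums: 80 78 70 70 36 80 80 80 82 82 82 80 80 56
Changes between consecutive maximums: 7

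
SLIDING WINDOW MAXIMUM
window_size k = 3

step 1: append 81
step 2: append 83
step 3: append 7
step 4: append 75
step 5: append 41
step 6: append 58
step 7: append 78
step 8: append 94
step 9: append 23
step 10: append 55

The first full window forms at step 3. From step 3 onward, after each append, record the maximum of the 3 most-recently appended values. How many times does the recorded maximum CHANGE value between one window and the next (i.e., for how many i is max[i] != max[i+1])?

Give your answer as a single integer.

Answer: 3

Derivation:
step 1: append 81 -> window=[81] (not full yet)
step 2: append 83 -> window=[81, 83] (not full yet)
step 3: append 7 -> window=[81, 83, 7] -> max=83
step 4: append 75 -> window=[83, 7, 75] -> max=83
step 5: append 41 -> window=[7, 75, 41] -> max=75
step 6: append 58 -> window=[75, 41, 58] -> max=75
step 7: append 78 -> window=[41, 58, 78] -> max=78
step 8: append 94 -> window=[58, 78, 94] -> max=94
step 9: append 23 -> window=[78, 94, 23] -> max=94
step 10: append 55 -> window=[94, 23, 55] -> max=94
Recorded maximums: 83 83 75 75 78 94 94 94
Changes between consecutive maximums: 3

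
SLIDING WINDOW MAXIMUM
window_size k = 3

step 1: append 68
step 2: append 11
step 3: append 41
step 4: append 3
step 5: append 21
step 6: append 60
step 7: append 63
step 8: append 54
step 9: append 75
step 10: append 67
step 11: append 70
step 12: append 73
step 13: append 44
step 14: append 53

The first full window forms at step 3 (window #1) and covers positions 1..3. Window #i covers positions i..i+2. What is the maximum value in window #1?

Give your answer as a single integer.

Answer: 68

Derivation:
step 1: append 68 -> window=[68] (not full yet)
step 2: append 11 -> window=[68, 11] (not full yet)
step 3: append 41 -> window=[68, 11, 41] -> max=68
Window #1 max = 68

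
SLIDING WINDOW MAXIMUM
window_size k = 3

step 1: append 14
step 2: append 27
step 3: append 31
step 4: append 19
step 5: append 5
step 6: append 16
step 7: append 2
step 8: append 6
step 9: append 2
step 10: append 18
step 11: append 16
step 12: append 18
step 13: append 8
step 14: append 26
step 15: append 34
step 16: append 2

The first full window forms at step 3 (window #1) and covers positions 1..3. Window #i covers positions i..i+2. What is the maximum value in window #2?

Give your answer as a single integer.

step 1: append 14 -> window=[14] (not full yet)
step 2: append 27 -> window=[14, 27] (not full yet)
step 3: append 31 -> window=[14, 27, 31] -> max=31
step 4: append 19 -> window=[27, 31, 19] -> max=31
Window #2 max = 31

Answer: 31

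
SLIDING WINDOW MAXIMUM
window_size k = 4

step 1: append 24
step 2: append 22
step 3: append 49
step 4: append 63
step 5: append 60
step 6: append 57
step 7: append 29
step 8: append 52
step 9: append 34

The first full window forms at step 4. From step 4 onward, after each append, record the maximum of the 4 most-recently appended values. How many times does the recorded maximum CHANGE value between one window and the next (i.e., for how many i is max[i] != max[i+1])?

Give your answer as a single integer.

Answer: 2

Derivation:
step 1: append 24 -> window=[24] (not full yet)
step 2: append 22 -> window=[24, 22] (not full yet)
step 3: append 49 -> window=[24, 22, 49] (not full yet)
step 4: append 63 -> window=[24, 22, 49, 63] -> max=63
step 5: append 60 -> window=[22, 49, 63, 60] -> max=63
step 6: append 57 -> window=[49, 63, 60, 57] -> max=63
step 7: append 29 -> window=[63, 60, 57, 29] -> max=63
step 8: append 52 -> window=[60, 57, 29, 52] -> max=60
step 9: append 34 -> window=[57, 29, 52, 34] -> max=57
Recorded maximums: 63 63 63 63 60 57
Changes between consecutive maximums: 2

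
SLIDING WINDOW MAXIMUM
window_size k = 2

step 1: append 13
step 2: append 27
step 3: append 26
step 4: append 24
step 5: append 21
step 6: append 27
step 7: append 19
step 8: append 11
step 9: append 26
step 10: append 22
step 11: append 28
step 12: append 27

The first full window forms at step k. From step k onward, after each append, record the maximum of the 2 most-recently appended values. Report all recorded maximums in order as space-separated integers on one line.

step 1: append 13 -> window=[13] (not full yet)
step 2: append 27 -> window=[13, 27] -> max=27
step 3: append 26 -> window=[27, 26] -> max=27
step 4: append 24 -> window=[26, 24] -> max=26
step 5: append 21 -> window=[24, 21] -> max=24
step 6: append 27 -> window=[21, 27] -> max=27
step 7: append 19 -> window=[27, 19] -> max=27
step 8: append 11 -> window=[19, 11] -> max=19
step 9: append 26 -> window=[11, 26] -> max=26
step 10: append 22 -> window=[26, 22] -> max=26
step 11: append 28 -> window=[22, 28] -> max=28
step 12: append 27 -> window=[28, 27] -> max=28

Answer: 27 27 26 24 27 27 19 26 26 28 28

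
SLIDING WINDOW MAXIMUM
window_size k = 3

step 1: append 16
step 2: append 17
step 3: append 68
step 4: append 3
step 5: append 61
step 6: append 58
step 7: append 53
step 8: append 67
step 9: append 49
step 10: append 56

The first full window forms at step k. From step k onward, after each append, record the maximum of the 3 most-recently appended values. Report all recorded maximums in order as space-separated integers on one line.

Answer: 68 68 68 61 61 67 67 67

Derivation:
step 1: append 16 -> window=[16] (not full yet)
step 2: append 17 -> window=[16, 17] (not full yet)
step 3: append 68 -> window=[16, 17, 68] -> max=68
step 4: append 3 -> window=[17, 68, 3] -> max=68
step 5: append 61 -> window=[68, 3, 61] -> max=68
step 6: append 58 -> window=[3, 61, 58] -> max=61
step 7: append 53 -> window=[61, 58, 53] -> max=61
step 8: append 67 -> window=[58, 53, 67] -> max=67
step 9: append 49 -> window=[53, 67, 49] -> max=67
step 10: append 56 -> window=[67, 49, 56] -> max=67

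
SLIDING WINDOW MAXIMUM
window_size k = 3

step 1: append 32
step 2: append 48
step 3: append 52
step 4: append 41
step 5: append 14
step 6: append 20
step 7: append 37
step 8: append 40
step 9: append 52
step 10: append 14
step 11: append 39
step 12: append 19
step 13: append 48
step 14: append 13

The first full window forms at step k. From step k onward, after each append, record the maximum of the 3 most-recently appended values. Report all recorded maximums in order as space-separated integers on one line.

Answer: 52 52 52 41 37 40 52 52 52 39 48 48

Derivation:
step 1: append 32 -> window=[32] (not full yet)
step 2: append 48 -> window=[32, 48] (not full yet)
step 3: append 52 -> window=[32, 48, 52] -> max=52
step 4: append 41 -> window=[48, 52, 41] -> max=52
step 5: append 14 -> window=[52, 41, 14] -> max=52
step 6: append 20 -> window=[41, 14, 20] -> max=41
step 7: append 37 -> window=[14, 20, 37] -> max=37
step 8: append 40 -> window=[20, 37, 40] -> max=40
step 9: append 52 -> window=[37, 40, 52] -> max=52
step 10: append 14 -> window=[40, 52, 14] -> max=52
step 11: append 39 -> window=[52, 14, 39] -> max=52
step 12: append 19 -> window=[14, 39, 19] -> max=39
step 13: append 48 -> window=[39, 19, 48] -> max=48
step 14: append 13 -> window=[19, 48, 13] -> max=48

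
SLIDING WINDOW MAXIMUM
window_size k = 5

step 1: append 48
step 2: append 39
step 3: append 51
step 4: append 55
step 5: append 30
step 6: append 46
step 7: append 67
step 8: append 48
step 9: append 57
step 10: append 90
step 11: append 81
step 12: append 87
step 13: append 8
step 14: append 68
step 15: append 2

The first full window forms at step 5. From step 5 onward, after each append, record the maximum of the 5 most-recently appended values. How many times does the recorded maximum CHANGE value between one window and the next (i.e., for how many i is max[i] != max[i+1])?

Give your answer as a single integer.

Answer: 3

Derivation:
step 1: append 48 -> window=[48] (not full yet)
step 2: append 39 -> window=[48, 39] (not full yet)
step 3: append 51 -> window=[48, 39, 51] (not full yet)
step 4: append 55 -> window=[48, 39, 51, 55] (not full yet)
step 5: append 30 -> window=[48, 39, 51, 55, 30] -> max=55
step 6: append 46 -> window=[39, 51, 55, 30, 46] -> max=55
step 7: append 67 -> window=[51, 55, 30, 46, 67] -> max=67
step 8: append 48 -> window=[55, 30, 46, 67, 48] -> max=67
step 9: append 57 -> window=[30, 46, 67, 48, 57] -> max=67
step 10: append 90 -> window=[46, 67, 48, 57, 90] -> max=90
step 11: append 81 -> window=[67, 48, 57, 90, 81] -> max=90
step 12: append 87 -> window=[48, 57, 90, 81, 87] -> max=90
step 13: append 8 -> window=[57, 90, 81, 87, 8] -> max=90
step 14: append 68 -> window=[90, 81, 87, 8, 68] -> max=90
step 15: append 2 -> window=[81, 87, 8, 68, 2] -> max=87
Recorded maximums: 55 55 67 67 67 90 90 90 90 90 87
Changes between consecutive maximums: 3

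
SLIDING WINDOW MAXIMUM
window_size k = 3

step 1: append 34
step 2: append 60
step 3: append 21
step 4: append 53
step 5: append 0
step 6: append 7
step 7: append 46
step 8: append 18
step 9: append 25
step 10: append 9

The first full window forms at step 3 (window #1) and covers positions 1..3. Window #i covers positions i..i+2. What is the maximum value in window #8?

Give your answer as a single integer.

Answer: 25

Derivation:
step 1: append 34 -> window=[34] (not full yet)
step 2: append 60 -> window=[34, 60] (not full yet)
step 3: append 21 -> window=[34, 60, 21] -> max=60
step 4: append 53 -> window=[60, 21, 53] -> max=60
step 5: append 0 -> window=[21, 53, 0] -> max=53
step 6: append 7 -> window=[53, 0, 7] -> max=53
step 7: append 46 -> window=[0, 7, 46] -> max=46
step 8: append 18 -> window=[7, 46, 18] -> max=46
step 9: append 25 -> window=[46, 18, 25] -> max=46
step 10: append 9 -> window=[18, 25, 9] -> max=25
Window #8 max = 25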